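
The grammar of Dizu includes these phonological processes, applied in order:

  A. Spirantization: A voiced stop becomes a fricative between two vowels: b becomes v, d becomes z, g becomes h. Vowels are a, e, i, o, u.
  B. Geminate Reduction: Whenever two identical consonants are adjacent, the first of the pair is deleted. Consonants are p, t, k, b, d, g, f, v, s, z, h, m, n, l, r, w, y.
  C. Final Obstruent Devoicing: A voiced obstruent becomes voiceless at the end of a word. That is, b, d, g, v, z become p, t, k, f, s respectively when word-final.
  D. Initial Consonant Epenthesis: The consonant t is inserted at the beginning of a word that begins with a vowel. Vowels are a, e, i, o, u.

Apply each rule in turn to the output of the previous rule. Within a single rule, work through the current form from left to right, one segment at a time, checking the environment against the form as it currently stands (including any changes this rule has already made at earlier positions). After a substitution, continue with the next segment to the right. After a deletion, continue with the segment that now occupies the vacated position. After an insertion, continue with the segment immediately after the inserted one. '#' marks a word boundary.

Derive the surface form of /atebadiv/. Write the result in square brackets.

[tatevazif]

A Spirantization: [atebadiv] → [atevaziv]
B Geminate Reduction: no change — [atevaziv]
C Final Obstruent Devoicing: [atevaziv] → [atevazif]
D Initial Consonant Epenthesis: [atevazif] → [tatevazif]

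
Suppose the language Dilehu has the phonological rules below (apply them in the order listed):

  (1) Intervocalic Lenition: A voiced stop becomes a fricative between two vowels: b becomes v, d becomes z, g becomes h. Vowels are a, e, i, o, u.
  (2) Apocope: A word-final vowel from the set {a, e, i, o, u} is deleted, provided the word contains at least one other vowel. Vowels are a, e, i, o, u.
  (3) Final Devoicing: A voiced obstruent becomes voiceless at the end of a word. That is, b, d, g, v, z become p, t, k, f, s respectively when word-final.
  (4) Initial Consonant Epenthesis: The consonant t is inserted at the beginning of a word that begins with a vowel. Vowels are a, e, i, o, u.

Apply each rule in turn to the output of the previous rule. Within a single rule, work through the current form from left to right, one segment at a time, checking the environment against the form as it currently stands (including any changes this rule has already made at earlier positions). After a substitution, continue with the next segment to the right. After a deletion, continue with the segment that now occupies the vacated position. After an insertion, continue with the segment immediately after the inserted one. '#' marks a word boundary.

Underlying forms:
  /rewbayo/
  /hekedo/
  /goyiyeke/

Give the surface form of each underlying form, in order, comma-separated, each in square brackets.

[rewbay], [hekes], [goyiyek]

/rewbayo/:
  (1) Intervocalic Lenition: no change — [rewbayo]
  (2) Apocope: [rewbayo] → [rewbay]
  (3) Final Devoicing: no change — [rewbay]
  (4) Initial Consonant Epenthesis: no change — [rewbay]
/hekedo/:
  (1) Intervocalic Lenition: [hekedo] → [hekezo]
  (2) Apocope: [hekezo] → [hekez]
  (3) Final Devoicing: [hekez] → [hekes]
  (4) Initial Consonant Epenthesis: no change — [hekes]
/goyiyeke/:
  (1) Intervocalic Lenition: no change — [goyiyeke]
  (2) Apocope: [goyiyeke] → [goyiyek]
  (3) Final Devoicing: no change — [goyiyek]
  (4) Initial Consonant Epenthesis: no change — [goyiyek]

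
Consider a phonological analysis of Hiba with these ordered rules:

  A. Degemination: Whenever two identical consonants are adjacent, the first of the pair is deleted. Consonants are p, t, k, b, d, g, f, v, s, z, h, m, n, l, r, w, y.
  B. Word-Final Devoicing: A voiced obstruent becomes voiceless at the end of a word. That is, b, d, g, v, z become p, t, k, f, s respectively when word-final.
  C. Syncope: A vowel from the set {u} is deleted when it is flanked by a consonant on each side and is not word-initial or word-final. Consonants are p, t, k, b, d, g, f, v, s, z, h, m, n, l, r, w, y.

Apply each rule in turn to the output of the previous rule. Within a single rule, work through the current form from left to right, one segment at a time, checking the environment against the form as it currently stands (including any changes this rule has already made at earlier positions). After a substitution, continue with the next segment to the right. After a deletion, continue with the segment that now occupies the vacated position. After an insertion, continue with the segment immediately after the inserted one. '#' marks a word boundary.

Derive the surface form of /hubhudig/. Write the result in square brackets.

A Degemination: no change — [hubhudig]
B Word-Final Devoicing: [hubhudig] → [hubhudik]
C Syncope: [hubhudik] → [hbhdik]

[hbhdik]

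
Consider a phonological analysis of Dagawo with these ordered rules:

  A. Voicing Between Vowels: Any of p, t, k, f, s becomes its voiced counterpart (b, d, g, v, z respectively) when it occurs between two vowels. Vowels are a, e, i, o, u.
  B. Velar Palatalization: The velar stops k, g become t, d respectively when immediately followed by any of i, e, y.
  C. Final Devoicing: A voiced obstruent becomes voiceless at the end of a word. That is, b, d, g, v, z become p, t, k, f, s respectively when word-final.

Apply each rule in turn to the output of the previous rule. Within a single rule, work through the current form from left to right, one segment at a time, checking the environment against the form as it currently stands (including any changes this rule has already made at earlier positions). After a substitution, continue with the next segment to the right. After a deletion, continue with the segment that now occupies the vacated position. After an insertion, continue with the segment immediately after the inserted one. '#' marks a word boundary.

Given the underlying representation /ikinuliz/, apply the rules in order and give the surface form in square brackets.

[idinulis]

A Voicing Between Vowels: [ikinuliz] → [iginuliz]
B Velar Palatalization: [iginuliz] → [idinuliz]
C Final Devoicing: [idinuliz] → [idinulis]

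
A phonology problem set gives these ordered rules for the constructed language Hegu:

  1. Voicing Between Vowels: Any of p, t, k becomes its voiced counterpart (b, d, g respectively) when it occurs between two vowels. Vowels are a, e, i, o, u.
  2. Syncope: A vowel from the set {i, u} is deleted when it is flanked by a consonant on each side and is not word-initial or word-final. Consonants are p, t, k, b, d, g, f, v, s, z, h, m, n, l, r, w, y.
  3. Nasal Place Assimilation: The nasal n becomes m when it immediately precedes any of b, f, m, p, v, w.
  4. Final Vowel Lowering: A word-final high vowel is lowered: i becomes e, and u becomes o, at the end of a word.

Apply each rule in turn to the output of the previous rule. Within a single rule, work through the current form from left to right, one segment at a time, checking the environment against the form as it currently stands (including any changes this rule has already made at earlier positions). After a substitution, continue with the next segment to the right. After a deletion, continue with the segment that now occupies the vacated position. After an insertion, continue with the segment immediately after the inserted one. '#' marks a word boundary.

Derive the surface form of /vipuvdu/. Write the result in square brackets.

[vbvdo]

1 Voicing Between Vowels: [vipuvdu] → [vibuvdu]
2 Syncope: [vibuvdu] → [vbvdu]
3 Nasal Place Assimilation: no change — [vbvdu]
4 Final Vowel Lowering: [vbvdu] → [vbvdo]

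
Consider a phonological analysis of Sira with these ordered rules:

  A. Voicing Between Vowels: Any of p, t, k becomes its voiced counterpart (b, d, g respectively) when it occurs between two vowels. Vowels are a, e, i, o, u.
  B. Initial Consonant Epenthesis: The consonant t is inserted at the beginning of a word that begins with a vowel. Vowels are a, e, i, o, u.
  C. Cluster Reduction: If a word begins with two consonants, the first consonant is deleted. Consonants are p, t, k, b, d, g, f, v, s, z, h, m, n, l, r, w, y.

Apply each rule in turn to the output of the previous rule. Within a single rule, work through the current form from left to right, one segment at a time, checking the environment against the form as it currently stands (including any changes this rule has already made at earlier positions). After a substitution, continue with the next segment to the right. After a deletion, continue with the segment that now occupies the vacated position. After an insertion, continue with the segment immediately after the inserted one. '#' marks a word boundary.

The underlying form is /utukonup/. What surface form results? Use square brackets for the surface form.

[tudugonup]

A Voicing Between Vowels: [utukonup] → [udugonup]
B Initial Consonant Epenthesis: [udugonup] → [tudugonup]
C Cluster Reduction: no change — [tudugonup]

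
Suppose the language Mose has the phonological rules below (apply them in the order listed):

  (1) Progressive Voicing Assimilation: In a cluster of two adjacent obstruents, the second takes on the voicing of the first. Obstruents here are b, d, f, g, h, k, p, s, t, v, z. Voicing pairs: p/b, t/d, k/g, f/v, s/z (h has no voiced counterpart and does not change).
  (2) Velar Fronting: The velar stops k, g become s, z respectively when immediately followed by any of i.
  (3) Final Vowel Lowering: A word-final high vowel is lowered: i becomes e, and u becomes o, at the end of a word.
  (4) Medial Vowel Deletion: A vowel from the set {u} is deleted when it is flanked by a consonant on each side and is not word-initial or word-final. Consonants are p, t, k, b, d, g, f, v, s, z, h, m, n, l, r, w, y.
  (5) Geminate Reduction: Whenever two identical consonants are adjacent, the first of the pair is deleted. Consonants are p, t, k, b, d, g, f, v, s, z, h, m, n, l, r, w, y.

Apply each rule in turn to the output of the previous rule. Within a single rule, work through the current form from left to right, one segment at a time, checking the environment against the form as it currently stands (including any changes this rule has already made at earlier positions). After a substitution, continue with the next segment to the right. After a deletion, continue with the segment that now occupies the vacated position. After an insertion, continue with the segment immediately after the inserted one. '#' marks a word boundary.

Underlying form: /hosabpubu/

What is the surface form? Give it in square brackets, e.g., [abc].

(1) Progressive Voicing Assimilation: [hosabpubu] → [hosabbubu]
(2) Velar Fronting: no change — [hosabbubu]
(3) Final Vowel Lowering: [hosabbubu] → [hosabbubo]
(4) Medial Vowel Deletion: [hosabbubo] → [hosabbbo]
(5) Geminate Reduction: [hosabbbo] → [hosabo]

[hosabo]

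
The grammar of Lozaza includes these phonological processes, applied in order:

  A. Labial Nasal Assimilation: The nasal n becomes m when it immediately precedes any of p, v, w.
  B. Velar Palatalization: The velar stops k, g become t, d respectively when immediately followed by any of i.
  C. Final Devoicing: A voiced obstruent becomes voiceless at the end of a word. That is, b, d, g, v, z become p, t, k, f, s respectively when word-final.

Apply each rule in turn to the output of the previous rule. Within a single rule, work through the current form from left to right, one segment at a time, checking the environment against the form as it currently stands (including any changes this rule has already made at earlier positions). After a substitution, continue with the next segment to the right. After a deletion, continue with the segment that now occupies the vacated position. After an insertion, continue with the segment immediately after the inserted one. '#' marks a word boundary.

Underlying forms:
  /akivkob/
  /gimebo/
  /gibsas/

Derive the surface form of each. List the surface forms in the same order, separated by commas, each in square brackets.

[ativkop], [dimebo], [dibsas]

/akivkob/:
  A Labial Nasal Assimilation: no change — [akivkob]
  B Velar Palatalization: [akivkob] → [ativkob]
  C Final Devoicing: [ativkob] → [ativkop]
/gimebo/:
  A Labial Nasal Assimilation: no change — [gimebo]
  B Velar Palatalization: [gimebo] → [dimebo]
  C Final Devoicing: no change — [dimebo]
/gibsas/:
  A Labial Nasal Assimilation: no change — [gibsas]
  B Velar Palatalization: [gibsas] → [dibsas]
  C Final Devoicing: no change — [dibsas]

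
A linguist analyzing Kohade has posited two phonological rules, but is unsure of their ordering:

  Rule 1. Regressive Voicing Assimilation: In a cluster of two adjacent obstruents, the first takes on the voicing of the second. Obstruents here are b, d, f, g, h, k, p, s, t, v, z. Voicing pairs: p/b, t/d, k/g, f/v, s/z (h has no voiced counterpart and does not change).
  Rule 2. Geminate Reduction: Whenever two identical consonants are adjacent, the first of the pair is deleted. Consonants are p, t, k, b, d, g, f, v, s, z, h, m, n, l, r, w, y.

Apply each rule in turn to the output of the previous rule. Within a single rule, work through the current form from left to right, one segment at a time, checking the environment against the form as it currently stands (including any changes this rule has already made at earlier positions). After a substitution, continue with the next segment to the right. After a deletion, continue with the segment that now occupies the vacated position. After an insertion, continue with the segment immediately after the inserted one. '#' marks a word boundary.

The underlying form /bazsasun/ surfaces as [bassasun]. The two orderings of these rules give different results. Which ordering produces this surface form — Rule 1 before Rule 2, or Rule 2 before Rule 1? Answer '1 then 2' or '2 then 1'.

2 then 1

Order 1 then 2:
  1 Regressive Voicing Assimilation: [bazsasun] → [bassasun]
  2 Geminate Reduction: [bassasun] → [basasun]
  result: [basasun]
Order 2 then 1:
  2 Geminate Reduction: no change — [bazsasun]
  1 Regressive Voicing Assimilation: [bazsasun] → [bassasun]
  result: [bassasun]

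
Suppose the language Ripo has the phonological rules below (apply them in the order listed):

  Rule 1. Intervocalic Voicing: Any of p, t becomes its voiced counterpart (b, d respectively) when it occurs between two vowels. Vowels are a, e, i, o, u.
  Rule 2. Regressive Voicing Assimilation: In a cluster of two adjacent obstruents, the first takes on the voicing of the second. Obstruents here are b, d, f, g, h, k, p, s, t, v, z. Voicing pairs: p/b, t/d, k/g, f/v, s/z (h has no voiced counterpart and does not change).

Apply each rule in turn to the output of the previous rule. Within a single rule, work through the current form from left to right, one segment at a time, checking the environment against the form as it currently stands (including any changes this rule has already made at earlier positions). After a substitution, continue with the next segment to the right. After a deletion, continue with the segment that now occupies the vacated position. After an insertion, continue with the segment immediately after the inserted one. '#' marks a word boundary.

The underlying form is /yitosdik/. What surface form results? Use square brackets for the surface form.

[yidozdik]

Rule 1 Intervocalic Voicing: [yitosdik] → [yidosdik]
Rule 2 Regressive Voicing Assimilation: [yidosdik] → [yidozdik]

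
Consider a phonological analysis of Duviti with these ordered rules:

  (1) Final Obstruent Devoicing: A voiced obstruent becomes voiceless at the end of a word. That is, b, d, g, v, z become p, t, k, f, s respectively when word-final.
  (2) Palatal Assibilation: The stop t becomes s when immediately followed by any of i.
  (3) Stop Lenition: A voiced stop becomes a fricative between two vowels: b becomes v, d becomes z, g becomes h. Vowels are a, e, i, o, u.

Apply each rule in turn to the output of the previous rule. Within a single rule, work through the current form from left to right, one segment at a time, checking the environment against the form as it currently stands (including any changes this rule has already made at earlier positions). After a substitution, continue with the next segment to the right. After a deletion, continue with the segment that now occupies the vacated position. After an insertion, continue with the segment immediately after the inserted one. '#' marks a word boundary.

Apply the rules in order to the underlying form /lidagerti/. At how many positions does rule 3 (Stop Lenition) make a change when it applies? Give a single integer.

2

(1) Final Obstruent Devoicing: no change — [lidagerti]
(2) Palatal Assibilation: [lidagerti] → [lidagersi]
(3) Stop Lenition: [lidagersi] → [lizahersi]
Rule 3 changed 2 position(s).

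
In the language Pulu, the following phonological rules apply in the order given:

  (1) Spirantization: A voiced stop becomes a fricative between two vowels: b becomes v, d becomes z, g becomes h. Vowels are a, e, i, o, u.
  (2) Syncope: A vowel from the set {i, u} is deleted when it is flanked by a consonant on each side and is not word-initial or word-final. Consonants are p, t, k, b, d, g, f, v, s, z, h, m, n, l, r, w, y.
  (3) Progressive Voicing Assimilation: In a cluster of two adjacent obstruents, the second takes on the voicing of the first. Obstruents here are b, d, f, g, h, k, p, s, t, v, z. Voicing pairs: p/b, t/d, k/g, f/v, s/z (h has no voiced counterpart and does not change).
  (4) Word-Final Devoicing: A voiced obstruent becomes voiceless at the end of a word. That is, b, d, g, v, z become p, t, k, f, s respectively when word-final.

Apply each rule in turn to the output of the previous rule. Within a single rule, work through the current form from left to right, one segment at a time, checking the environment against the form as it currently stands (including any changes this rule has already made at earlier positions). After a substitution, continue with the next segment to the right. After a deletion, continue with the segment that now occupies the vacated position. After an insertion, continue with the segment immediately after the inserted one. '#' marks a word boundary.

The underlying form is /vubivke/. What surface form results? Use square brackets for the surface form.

(1) Spirantization: [vubivke] → [vuvivke]
(2) Syncope: [vuvivke] → [vvvke]
(3) Progressive Voicing Assimilation: [vvvke] → [vvvge]
(4) Word-Final Devoicing: no change — [vvvge]

[vvvge]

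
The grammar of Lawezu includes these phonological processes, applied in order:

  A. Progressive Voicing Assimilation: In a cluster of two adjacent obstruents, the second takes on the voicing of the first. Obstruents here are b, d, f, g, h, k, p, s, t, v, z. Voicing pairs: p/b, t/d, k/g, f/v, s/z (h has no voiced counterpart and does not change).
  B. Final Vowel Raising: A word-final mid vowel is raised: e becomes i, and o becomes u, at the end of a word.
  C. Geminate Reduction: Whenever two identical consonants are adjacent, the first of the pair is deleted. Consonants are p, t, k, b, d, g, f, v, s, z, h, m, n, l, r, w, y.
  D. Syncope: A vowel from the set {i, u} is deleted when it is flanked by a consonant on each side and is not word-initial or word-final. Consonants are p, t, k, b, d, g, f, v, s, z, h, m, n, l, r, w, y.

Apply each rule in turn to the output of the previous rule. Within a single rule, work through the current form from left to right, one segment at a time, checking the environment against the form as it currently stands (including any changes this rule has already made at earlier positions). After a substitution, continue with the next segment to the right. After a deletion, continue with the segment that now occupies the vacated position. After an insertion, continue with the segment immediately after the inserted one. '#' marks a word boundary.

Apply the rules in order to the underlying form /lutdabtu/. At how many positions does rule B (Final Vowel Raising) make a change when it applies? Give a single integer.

A Progressive Voicing Assimilation: [lutdabtu] → [luttabdu]
B Final Vowel Raising: no change — [luttabdu]
C Geminate Reduction: [luttabdu] → [lutabdu]
D Syncope: [lutabdu] → [ltabdu]
Rule B changed 0 position(s).

0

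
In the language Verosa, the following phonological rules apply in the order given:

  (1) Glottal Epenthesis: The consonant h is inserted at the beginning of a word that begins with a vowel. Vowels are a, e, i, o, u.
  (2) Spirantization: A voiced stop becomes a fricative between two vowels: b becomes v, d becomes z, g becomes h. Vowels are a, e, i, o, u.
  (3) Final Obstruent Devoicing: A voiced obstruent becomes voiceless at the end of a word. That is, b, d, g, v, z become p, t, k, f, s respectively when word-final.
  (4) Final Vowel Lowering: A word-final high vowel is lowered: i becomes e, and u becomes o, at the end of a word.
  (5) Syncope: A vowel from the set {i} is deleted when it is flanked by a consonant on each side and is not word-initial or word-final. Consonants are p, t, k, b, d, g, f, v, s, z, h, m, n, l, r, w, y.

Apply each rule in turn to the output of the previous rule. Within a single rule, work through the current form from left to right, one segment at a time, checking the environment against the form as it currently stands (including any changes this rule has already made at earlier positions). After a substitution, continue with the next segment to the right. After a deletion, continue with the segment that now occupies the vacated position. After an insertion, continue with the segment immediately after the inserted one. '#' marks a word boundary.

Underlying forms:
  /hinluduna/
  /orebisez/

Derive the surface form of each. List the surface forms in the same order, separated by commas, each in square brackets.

[hnluzuna], [horevses]

/hinluduna/:
  (1) Glottal Epenthesis: no change — [hinluduna]
  (2) Spirantization: [hinluduna] → [hinluzuna]
  (3) Final Obstruent Devoicing: no change — [hinluzuna]
  (4) Final Vowel Lowering: no change — [hinluzuna]
  (5) Syncope: [hinluzuna] → [hnluzuna]
/orebisez/:
  (1) Glottal Epenthesis: [orebisez] → [horebisez]
  (2) Spirantization: [horebisez] → [horevisez]
  (3) Final Obstruent Devoicing: [horevisez] → [horevises]
  (4) Final Vowel Lowering: no change — [horevises]
  (5) Syncope: [horevises] → [horevses]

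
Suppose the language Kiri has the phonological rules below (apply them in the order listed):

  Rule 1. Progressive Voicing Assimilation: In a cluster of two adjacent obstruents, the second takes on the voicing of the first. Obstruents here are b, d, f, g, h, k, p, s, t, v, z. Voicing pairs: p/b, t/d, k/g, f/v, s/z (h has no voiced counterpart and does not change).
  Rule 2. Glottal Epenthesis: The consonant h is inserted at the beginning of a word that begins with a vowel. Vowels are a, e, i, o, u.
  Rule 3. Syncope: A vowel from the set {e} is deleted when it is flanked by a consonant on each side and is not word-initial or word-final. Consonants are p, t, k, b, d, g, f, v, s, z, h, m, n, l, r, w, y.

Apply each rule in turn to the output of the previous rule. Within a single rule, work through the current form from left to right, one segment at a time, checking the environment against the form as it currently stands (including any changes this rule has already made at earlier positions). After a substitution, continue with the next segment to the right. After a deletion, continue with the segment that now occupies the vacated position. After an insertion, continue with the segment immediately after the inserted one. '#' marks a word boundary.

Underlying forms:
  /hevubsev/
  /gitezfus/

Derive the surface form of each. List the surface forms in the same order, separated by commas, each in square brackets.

[hvubzv], [gitzvus]

/hevubsev/:
  Rule 1 Progressive Voicing Assimilation: [hevubsev] → [hevubzev]
  Rule 2 Glottal Epenthesis: no change — [hevubzev]
  Rule 3 Syncope: [hevubzev] → [hvubzv]
/gitezfus/:
  Rule 1 Progressive Voicing Assimilation: [gitezfus] → [gitezvus]
  Rule 2 Glottal Epenthesis: no change — [gitezvus]
  Rule 3 Syncope: [gitezvus] → [gitzvus]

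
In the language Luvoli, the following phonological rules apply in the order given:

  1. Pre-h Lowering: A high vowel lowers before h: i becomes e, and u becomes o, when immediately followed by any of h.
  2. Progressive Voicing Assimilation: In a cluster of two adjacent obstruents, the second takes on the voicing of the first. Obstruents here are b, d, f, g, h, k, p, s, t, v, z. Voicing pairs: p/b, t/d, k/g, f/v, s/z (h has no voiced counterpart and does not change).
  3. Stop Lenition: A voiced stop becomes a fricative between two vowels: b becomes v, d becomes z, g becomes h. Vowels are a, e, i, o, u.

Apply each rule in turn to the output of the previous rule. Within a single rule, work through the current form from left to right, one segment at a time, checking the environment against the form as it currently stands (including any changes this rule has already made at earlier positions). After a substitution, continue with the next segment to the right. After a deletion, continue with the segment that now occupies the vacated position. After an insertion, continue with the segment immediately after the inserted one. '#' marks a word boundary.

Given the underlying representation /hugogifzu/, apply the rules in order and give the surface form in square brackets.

1 Pre-h Lowering: no change — [hugogifzu]
2 Progressive Voicing Assimilation: [hugogifzu] → [hugogifsu]
3 Stop Lenition: [hugogifsu] → [huhohifsu]

[huhohifsu]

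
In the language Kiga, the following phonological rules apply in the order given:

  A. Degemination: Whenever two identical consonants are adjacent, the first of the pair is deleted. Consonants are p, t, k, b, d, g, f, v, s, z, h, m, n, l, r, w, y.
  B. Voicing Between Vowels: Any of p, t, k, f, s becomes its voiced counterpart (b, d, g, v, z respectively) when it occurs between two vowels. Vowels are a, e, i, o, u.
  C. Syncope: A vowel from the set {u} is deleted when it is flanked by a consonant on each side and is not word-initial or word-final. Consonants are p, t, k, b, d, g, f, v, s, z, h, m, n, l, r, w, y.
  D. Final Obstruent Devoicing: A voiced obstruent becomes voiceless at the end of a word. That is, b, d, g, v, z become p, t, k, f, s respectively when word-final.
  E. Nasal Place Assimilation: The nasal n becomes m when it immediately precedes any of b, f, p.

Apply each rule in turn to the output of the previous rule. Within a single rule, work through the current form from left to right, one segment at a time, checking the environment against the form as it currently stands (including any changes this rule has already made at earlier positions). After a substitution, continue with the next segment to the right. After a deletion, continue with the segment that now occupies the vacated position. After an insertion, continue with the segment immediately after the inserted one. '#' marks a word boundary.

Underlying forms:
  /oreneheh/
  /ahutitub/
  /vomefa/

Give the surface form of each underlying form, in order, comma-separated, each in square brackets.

/oreneheh/:
  A Degemination: no change — [oreneheh]
  B Voicing Between Vowels: no change — [oreneheh]
  C Syncope: no change — [oreneheh]
  D Final Obstruent Devoicing: no change — [oreneheh]
  E Nasal Place Assimilation: no change — [oreneheh]
/ahutitub/:
  A Degemination: no change — [ahutitub]
  B Voicing Between Vowels: [ahutitub] → [ahudidub]
  C Syncope: [ahudidub] → [ahdidb]
  D Final Obstruent Devoicing: [ahdidb] → [ahdidp]
  E Nasal Place Assimilation: no change — [ahdidp]
/vomefa/:
  A Degemination: no change — [vomefa]
  B Voicing Between Vowels: [vomefa] → [vomeva]
  C Syncope: no change — [vomeva]
  D Final Obstruent Devoicing: no change — [vomeva]
  E Nasal Place Assimilation: no change — [vomeva]

[oreneheh], [ahdidp], [vomeva]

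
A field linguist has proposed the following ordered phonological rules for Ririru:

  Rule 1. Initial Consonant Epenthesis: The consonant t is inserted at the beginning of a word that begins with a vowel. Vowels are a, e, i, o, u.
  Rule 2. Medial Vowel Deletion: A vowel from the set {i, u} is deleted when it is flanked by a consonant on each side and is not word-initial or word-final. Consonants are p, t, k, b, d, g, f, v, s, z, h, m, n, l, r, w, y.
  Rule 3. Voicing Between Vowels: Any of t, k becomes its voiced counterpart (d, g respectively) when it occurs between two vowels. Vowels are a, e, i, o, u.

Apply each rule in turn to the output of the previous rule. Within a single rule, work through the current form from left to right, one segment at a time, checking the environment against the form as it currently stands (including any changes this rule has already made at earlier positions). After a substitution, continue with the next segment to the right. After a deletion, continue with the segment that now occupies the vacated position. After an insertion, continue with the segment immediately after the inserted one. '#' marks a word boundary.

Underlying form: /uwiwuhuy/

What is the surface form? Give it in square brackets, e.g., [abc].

Rule 1 Initial Consonant Epenthesis: [uwiwuhuy] → [tuwiwuhuy]
Rule 2 Medial Vowel Deletion: [tuwiwuhuy] → [twwhy]
Rule 3 Voicing Between Vowels: no change — [twwhy]

[twwhy]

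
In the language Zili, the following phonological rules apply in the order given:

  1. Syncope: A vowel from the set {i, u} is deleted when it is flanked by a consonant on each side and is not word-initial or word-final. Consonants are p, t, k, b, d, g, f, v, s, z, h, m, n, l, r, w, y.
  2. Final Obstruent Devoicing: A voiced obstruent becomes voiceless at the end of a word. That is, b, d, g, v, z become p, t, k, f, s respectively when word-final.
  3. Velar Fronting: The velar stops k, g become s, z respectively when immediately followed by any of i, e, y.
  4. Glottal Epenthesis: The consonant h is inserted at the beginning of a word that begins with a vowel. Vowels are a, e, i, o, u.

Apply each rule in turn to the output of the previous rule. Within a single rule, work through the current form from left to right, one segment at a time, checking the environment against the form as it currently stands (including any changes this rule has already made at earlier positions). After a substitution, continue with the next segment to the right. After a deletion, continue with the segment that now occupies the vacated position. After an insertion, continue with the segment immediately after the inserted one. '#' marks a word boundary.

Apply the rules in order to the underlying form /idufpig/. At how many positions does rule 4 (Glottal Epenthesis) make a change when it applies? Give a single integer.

1 Syncope: [idufpig] → [idfpg]
2 Final Obstruent Devoicing: [idfpg] → [idfpk]
3 Velar Fronting: no change — [idfpk]
4 Glottal Epenthesis: [idfpk] → [hidfpk]
Rule 4 changed 1 position(s).

1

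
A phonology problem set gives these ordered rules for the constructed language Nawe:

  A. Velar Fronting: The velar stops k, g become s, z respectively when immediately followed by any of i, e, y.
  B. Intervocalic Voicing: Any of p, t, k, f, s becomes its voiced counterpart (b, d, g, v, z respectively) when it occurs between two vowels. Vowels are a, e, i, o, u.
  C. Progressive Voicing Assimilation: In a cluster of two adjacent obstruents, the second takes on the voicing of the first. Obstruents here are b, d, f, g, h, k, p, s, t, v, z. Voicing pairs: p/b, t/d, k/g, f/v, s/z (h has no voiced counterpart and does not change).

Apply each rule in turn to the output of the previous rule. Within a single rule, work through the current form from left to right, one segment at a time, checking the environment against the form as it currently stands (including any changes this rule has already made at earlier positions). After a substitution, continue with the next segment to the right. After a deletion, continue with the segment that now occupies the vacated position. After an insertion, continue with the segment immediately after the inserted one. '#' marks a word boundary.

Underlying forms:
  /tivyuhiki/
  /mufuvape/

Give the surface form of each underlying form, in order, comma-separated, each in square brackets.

[tivyuhizi], [muvuvabe]

/tivyuhiki/:
  A Velar Fronting: [tivyuhiki] → [tivyuhisi]
  B Intervocalic Voicing: [tivyuhisi] → [tivyuhizi]
  C Progressive Voicing Assimilation: no change — [tivyuhizi]
/mufuvape/:
  A Velar Fronting: no change — [mufuvape]
  B Intervocalic Voicing: [mufuvape] → [muvuvabe]
  C Progressive Voicing Assimilation: no change — [muvuvabe]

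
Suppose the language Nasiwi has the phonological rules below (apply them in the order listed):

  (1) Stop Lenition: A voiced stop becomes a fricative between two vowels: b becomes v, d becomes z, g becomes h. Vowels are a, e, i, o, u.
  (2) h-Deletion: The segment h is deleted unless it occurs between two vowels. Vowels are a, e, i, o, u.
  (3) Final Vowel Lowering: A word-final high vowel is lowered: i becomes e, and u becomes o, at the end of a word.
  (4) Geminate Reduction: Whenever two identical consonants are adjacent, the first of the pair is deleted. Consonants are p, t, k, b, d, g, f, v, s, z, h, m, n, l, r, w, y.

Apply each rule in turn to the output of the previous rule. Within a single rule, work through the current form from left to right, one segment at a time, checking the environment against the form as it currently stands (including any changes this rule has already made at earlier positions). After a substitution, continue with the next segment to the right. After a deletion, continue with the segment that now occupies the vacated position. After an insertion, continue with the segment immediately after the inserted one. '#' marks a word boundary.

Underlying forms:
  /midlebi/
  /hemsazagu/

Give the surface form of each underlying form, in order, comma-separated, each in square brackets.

/midlebi/:
  (1) Stop Lenition: [midlebi] → [midlevi]
  (2) h-Deletion: no change — [midlevi]
  (3) Final Vowel Lowering: [midlevi] → [midleve]
  (4) Geminate Reduction: no change — [midleve]
/hemsazagu/:
  (1) Stop Lenition: [hemsazagu] → [hemsazahu]
  (2) h-Deletion: [hemsazahu] → [emsazahu]
  (3) Final Vowel Lowering: [emsazahu] → [emsazaho]
  (4) Geminate Reduction: no change — [emsazaho]

[midleve], [emsazaho]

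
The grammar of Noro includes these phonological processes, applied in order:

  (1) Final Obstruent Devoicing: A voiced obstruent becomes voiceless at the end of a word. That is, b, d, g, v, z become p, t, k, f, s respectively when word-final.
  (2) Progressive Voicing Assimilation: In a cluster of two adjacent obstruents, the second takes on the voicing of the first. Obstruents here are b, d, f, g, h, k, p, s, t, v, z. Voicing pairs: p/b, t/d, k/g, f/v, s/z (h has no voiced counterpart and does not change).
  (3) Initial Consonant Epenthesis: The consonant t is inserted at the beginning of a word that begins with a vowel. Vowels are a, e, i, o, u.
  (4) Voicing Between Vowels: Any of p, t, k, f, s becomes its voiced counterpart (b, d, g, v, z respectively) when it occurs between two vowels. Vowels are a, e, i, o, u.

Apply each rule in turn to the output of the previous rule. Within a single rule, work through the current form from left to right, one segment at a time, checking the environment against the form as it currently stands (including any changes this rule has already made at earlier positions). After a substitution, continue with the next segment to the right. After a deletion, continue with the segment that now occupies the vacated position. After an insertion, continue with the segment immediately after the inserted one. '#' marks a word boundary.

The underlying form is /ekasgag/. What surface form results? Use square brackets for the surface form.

(1) Final Obstruent Devoicing: [ekasgag] → [ekasgak]
(2) Progressive Voicing Assimilation: [ekasgak] → [ekaskak]
(3) Initial Consonant Epenthesis: [ekaskak] → [tekaskak]
(4) Voicing Between Vowels: [tekaskak] → [tegaskak]

[tegaskak]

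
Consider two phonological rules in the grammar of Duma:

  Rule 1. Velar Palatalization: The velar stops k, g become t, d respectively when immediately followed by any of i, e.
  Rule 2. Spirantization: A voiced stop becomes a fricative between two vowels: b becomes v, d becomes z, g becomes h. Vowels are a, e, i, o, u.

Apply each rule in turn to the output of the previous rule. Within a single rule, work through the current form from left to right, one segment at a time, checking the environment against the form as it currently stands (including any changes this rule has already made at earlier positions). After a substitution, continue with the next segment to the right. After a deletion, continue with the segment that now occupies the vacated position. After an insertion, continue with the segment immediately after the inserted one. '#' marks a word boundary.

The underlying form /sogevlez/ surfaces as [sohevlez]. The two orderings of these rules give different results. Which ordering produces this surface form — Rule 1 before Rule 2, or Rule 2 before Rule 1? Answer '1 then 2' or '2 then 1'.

Order 1 then 2:
  1 Velar Palatalization: [sogevlez] → [sodevlez]
  2 Spirantization: [sodevlez] → [sozevlez]
  result: [sozevlez]
Order 2 then 1:
  2 Spirantization: [sogevlez] → [sohevlez]
  1 Velar Palatalization: no change — [sohevlez]
  result: [sohevlez]

2 then 1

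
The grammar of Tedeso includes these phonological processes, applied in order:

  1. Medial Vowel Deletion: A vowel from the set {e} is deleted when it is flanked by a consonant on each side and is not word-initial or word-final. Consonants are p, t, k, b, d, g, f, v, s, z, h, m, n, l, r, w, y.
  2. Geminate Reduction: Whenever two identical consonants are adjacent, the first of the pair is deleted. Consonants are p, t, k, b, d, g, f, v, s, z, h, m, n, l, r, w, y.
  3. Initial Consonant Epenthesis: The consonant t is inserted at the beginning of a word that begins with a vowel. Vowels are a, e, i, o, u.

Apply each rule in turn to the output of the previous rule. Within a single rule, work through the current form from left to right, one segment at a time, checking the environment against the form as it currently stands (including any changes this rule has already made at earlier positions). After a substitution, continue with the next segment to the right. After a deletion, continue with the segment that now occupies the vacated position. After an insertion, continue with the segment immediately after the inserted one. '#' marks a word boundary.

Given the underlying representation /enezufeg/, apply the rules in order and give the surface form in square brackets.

[tenzufg]

1 Medial Vowel Deletion: [enezufeg] → [enzufg]
2 Geminate Reduction: no change — [enzufg]
3 Initial Consonant Epenthesis: [enzufg] → [tenzufg]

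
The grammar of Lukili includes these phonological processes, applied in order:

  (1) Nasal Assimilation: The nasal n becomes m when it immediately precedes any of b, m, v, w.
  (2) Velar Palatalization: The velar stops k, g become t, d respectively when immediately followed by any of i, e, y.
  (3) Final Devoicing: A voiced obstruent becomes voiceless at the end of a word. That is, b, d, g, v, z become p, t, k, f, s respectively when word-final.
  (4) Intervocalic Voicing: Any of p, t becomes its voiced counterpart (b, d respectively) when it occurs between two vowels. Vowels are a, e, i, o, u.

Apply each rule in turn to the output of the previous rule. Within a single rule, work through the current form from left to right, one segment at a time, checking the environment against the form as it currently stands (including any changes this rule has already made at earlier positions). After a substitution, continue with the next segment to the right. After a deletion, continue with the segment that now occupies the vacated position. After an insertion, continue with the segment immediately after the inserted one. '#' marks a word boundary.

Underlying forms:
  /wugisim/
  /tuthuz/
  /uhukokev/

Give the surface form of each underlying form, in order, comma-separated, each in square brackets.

[wudisim], [tuthus], [uhukodef]

/wugisim/:
  (1) Nasal Assimilation: no change — [wugisim]
  (2) Velar Palatalization: [wugisim] → [wudisim]
  (3) Final Devoicing: no change — [wudisim]
  (4) Intervocalic Voicing: no change — [wudisim]
/tuthuz/:
  (1) Nasal Assimilation: no change — [tuthuz]
  (2) Velar Palatalization: no change — [tuthuz]
  (3) Final Devoicing: [tuthuz] → [tuthus]
  (4) Intervocalic Voicing: no change — [tuthus]
/uhukokev/:
  (1) Nasal Assimilation: no change — [uhukokev]
  (2) Velar Palatalization: [uhukokev] → [uhukotev]
  (3) Final Devoicing: [uhukotev] → [uhukotef]
  (4) Intervocalic Voicing: [uhukotef] → [uhukodef]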